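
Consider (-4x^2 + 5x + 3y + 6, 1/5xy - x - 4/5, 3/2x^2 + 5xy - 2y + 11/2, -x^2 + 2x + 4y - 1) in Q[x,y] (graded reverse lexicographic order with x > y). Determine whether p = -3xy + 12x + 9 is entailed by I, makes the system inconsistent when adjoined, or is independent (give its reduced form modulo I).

-3xy + 12x + 9 lies in I (it reduces to 0).

First compute the reduced Gröbner basis of I by Buchberger's algorithm.
f_1 = -4x^2 + 5x + 3y + 6, LT = x^2.
f_2 = 1/5xy - x - 4/5, LT = xy.
f_3 = 3/2x^2 + 5xy - 2y + 11/2, LT = x^2.
f_4 = -x^2 + 2x + 4y - 1, LT = x^2.

S(f_1,f_2): lcm = x^2y. S = 5x^2 - 5/4xy - 3/4y^2 + 4x - 3/2y.
  leading term x^2: subtract (-5/4)·f_1 from 5x^2 - 5/4xy - 3/4y^2 + 4x - 3/2y → -5/4xy - 3/4y^2 + 41/4x + 9/4y + 15/2
  leading term xy: subtract (-25/4)·f_2 from -5/4xy - 3/4y^2 + 41/4x + 9/4y + 15/2 → -3/4y^2 + 4x + 9/4y + 5/2
  leading term y^2: no divisor's leading term divides it; move -3/4y^2 to the remainder.
  leading term x: no divisor's leading term divides it; move 4x to the remainder.
  leading term y: no divisor's leading term divides it; move 9/4y to the remainder.
  leading term 1: no divisor's leading term divides it; move 5/2 to the remainder.
  remainder -3/4y^2 + 4x + 9/4y + 5/2 ≠ 0; add h_5 = -3/4y^2 + 4x + 9/4y + 5/2 to the basis.

S(f_1,f_3): lcm = x^2. S = -10/3xy - 5/4x + 7/12y - 31/6.
  leading term xy: subtract (-50/3)·f_2 from -10/3xy - 5/4x + 7/12y - 31/6 → -215/12x + 7/12y - 37/2
  leading term x: no divisor's leading term divides it; move -215/12x to the remainder.
  leading term y: no divisor's leading term divides it; move 7/12y to the remainder.
  leading term 1: no divisor's leading term divides it; move -37/2 to the remainder.
  remainder -215/12x + 7/12y - 37/2 ≠ 0; add h_6 = -215/12x + 7/12y - 37/2 to the basis.

S(f_1,f_4): lcm = x^2. S = 3/4x + 13/4y - 5/2.
  leading term x: subtract (-9/215)·h_6 from 3/4x + 13/4y - 5/2 → 704/215y - 704/215
  leading term y: no divisor's leading term divides it; move 704/215y to the remainder.
  leading term 1: no divisor's leading term divides it; move -704/215 to the remainder.
  remainder 704/215y - 704/215 ≠ 0; add h_7 = 704/215y - 704/215 to the basis.

The other S-polynomials (S(f_2,f_3), S(f_2,f_4), S(f_3,f_4), S(f_1,h_5), S(f_2,h_5), S(f_3,h_5), S(f_4,h_5), S(f_1,h_6), S(f_2,h_6), S(f_3,h_6), S(f_4,h_6), S(h_5,h_6), S(f_1,h_7), S(f_2,h_7), S(f_3,h_7), S(f_4,h_7), S(h_5,h_7), S(h_6,h_7)) all reduce to 0 modulo the current basis, so we have a Gröbner basis.
Inter-reduce: drop elements whose leading term is divisible by another's, tail-reduce, and make monic.
Reduced Gröbner basis: {x + 1, y - 1}.
Label its elements g_1 = x + 1, g_2 = y - 1.

Reduce p = -3xy + 12x + 9 modulo G:
  leading term xy: subtract (-3y)·g_1 from -3xy + 12x + 9 → 12x + 3y + 9
  leading term x: subtract (12)·g_1 from 12x + 3y + 9 → 3y - 3
  leading term y: subtract (3)·g_2 from 3y - 3 → 0
  normal form = 0.
Since the normal form is 0, p ∈ I.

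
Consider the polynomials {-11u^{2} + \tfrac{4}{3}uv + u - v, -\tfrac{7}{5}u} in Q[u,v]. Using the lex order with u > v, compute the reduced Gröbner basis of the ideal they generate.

f_1 = -11u^{2} + \tfrac{4}{3}uv + u - v, LT = u^{2}.
f_2 = -\tfrac{7}{5}u, LT = u.

S(f_1,f_2): lcm = u^{2}. S = -\tfrac{4}{33}uv - \tfrac{1}{11}u + \tfrac{1}{11}v.
  leading term uv: subtract (\tfrac{20}{231}v)·f_2 from -\tfrac{4}{33}uv - \tfrac{1}{11}u + \tfrac{1}{11}v → -\tfrac{1}{11}u + \tfrac{1}{11}v
  leading term u: subtract (\tfrac{5}{77})·f_2 from -\tfrac{1}{11}u + \tfrac{1}{11}v → \tfrac{1}{11}v
  leading term v: no divisor's leading term divides it; move \tfrac{1}{11}v to the remainder.
  remainder \tfrac{1}{11}v ≠ 0; add g_3 = \tfrac{1}{11}v to the basis.

The other S-polynomials (S(f_1,g_3), S(f_2,g_3)) all reduce to 0 modulo the current basis, so we have a Gröbner basis.
Inter-reduce: drop elements whose leading term is divisible by another's, tail-reduce, and make monic.

G = {u, v}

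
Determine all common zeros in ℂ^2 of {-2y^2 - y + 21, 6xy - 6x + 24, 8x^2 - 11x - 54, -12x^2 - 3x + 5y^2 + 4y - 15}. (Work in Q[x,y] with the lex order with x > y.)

Compute a lex Gröbner basis by Buchberger's algorithm.
f_1 = -2y^2 - y + 21, LT = y^2.
f_2 = 6xy - 6x + 24, LT = xy.
f_3 = 8x^2 - 11x - 54, LT = x^2.
f_4 = -12x^2 - 3x + 5y^2 + 4y - 15, LT = x^2.

S(f_1,f_2): lcm = xy^2. S = 3/2xy - 21/2x - 4y.
  leading term xy: subtract (1/4)·f_2 from 3/2xy - 21/2x - 4y → -9x - 4y - 6
  leading term x: no divisor's leading term divides it; move -9x to the remainder.
  leading term y: no divisor's leading term divides it; move -4y to the remainder.
  leading term 1: no divisor's leading term divides it; move -6 to the remainder.
  remainder -9x - 4y - 6 ≠ 0; add h_5 = -9x - 4y - 6 to the basis.

S(f_2,f_3): lcm = x^2y. S = -x^2 + 11/8xy + 4x + 27/4y.
  leading term x^2: subtract (-1/8)·f_3 from -x^2 + 11/8xy + 4x + 27/4y → 11/8xy + 21/8x + 27/4y - 27/4
  leading term xy: subtract (11/48)·f_2 from 11/8xy + 21/8x + 27/4y - 27/4 → 4x + 27/4y - 49/4
  leading term x: subtract (-4/9)·h_5 from 4x + 27/4y - 49/4 → 179/36y - 179/12
  leading term y: no divisor's leading term divides it; move 179/36y to the remainder.
  leading term 1: no divisor's leading term divides it; move -179/12 to the remainder.
  remainder 179/36y - 179/12 ≠ 0; add h_6 = 179/36y - 179/12 to the basis.

The other S-polynomials (S(f_1,f_3), S(f_1,f_4), S(f_2,f_4), S(f_3,f_4), S(f_1,h_5), S(f_2,h_5), S(f_3,h_5), S(f_4,h_5), S(f_1,h_6), S(f_2,h_6), S(f_3,h_6), S(f_4,h_6), S(h_5,h_6)) all reduce to 0 modulo the current basis, so we have a Gröbner basis.
Inter-reduce: drop elements whose leading term is divisible by another's, tail-reduce, and make monic.
Reduced Gröbner basis: {x + 2, y - 3}.

From the last basis element, y - 3 = 0, so y takes values in {3}. Each choice, substituted upward through the basis, yields the corresponding point(s) of the solution set.
  y = 3: the earlier basis element becomes x + 2 = 0, giving x = -2 — point (-2, 3).
Check: every point annihilates each of the original generators.

{(-2, 3)}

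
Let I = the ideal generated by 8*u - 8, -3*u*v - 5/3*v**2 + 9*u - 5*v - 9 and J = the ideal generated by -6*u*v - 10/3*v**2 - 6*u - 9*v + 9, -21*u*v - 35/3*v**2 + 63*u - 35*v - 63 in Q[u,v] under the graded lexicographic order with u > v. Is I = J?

No, the ideals differ.

Equality of ideals is decidable: compute both reduced Gröbner bases (unique for the ordering) and check whether they agree.
Buchberger on the first generating set:
f_1 = 8*u - 8, LT = u.
f_2 = -3*u*v - 5/3*v**2 + 9*u - 5*v - 9, LT = u*v.

S(f_1,f_2): lcm = u*v. S = -5/9*v**2 + 3*u - 8/3*v - 3.
  leading term v**2: no divisor's leading term divides it; move -5/9*v**2 to the remainder.
  leading term u: subtract (3/8)·f_1 from 3*u - 8/3*v - 3 → -8/3*v
  leading term v: no divisor's leading term divides it; move -8/3*v to the remainder.
  remainder -5/9*v**2 - 8/3*v ≠ 0; add g_3 = -5/9*v**2 - 8/3*v to the basis.

S(f_1,g_3): leading monomials are coprime, so the S-polynomial reduces to 0 (Buchberger's first criterion).
S(f_2,g_3): lcm = u*v**2. S = 5/9*v**3 - 39/5*u*v + 5/3*v**2 + 3*v.
  leading term v**3: subtract (-v)·g_3 from 5/9*v**3 - 39/5*u*v + 5/3*v**2 + 3*v → -39/5*u*v - v**2 + 3*v
  leading term u*v: subtract (-39/40*v)·f_1 from -39/5*u*v - v**2 + 3*v → -v**2 - 24/5*v
  leading term v**2: subtract (9/5)·g_3 from -v**2 - 24/5*v → 0
  remainder 0.

Every S-polynomial of the final basis reduces to 0, so we have a Gröbner basis.
Inter-reduce: drop elements whose leading term is divisible by another's, tail-reduce, and make monic.
Reduced Gröbner basis: {v**2 + 24/5*v, u - 1}.

Buchberger on the second generating set:
h_1 = -6*u*v - 10/3*v**2 - 6*u - 9*v + 9, LT = u*v.
h_2 = -21*u*v - 35/3*v**2 + 63*u - 35*v - 63, LT = u*v.

S(h_1,h_2): lcm = u*v. S = 4*u - 1/6*v - 9/2.
  leading term u: no divisor's leading term divides it; move 4*u to the remainder.
  leading term v: no divisor's leading term divides it; move -1/6*v to the remainder.
  leading term 1: no divisor's leading term divides it; move -9/2 to the remainder.
  remainder 4*u - 1/6*v - 9/2 ≠ 0; add k_3 = 4*u - 1/6*v - 9/2 to the basis.

S(h_1,k_3): lcm = u*v. S = 43/72*v**2 + u + 21/8*v - 3/2.
  leading term v**2: no divisor's leading term divides it; move 43/72*v**2 to the remainder.
  leading term u: subtract (1/4)·k_3 from u + 21/8*v - 3/2 → 8/3*v - 3/8
  leading term v: no divisor's leading term divides it; move 8/3*v to the remainder.
  leading term 1: no divisor's leading term divides it; move -3/8 to the remainder.
  remainder 43/72*v**2 + 8/3*v - 3/8 ≠ 0; add k_4 = 43/72*v**2 + 8/3*v - 3/8 to the basis.

S(h_2,k_3): lcm = u*v. S = 43/72*v**2 - 3*u + 67/24*v + 3.
  leading term v**2: subtract (1)·k_4 from 43/72*v**2 - 3*u + 67/24*v + 3 → -3*u + 1/8*v + 27/8
  leading term u: subtract (-3/4)·k_3 from -3*u + 1/8*v + 27/8 → 0
  remainder 0.

S(h_1,k_4): lcm = u*v**2. S = 5/9*v**3 - 149/43*u*v + 3/2*v**2 + 27/43*u - 3/2*v.
  leading term v**3: subtract (40/43*v)·k_4 from 5/9*v**3 - 149/43*u*v + 3/2*v**2 + 27/43*u - 3/2*v → -149/43*u*v - 253/258*v**2 + 27/43*u - 99/86*v
  leading term u*v: subtract (149/258)·h_1 from -149/43*u*v - 253/258*v**2 + 27/43*u - 99/86*v → 17/18*v**2 + 176/43*u + 174/43*v - 447/86
  leading term v**2: subtract (68/43)·k_4 from 17/18*v**2 + 176/43*u + 174/43*v - 447/86 → 176/43*u - 22/129*v - 198/43
  leading term u: subtract (44/43)·k_3 from 176/43*u - 22/129*v - 198/43 → 0
  remainder 0.

S(h_2,k_4): lcm = u*v**2. S = 5/9*v**3 - 321/43*u*v + 5/3*v**2 + 27/43*u + 3*v.
  leading term v**3: subtract (40/43*v)·k_4 from 5/9*v**3 - 321/43*u*v + 5/3*v**2 + 27/43*u + 3*v → -321/43*u*v - 35/43*v**2 + 27/43*u + 144/43*v
  leading term u*v: subtract (107/86)·h_1 from -321/43*u*v - 35/43*v**2 + 27/43*u + 144/43*v → 10/3*v**2 + 348/43*u + 1251/86*v - 963/86
  leading term v**2: subtract (240/43)·k_4 from 10/3*v**2 + 348/43*u + 1251/86*v - 963/86 → 348/43*u - 29/86*v - 783/86
  leading term u: subtract (87/43)·k_3 from 348/43*u - 29/86*v - 783/86 → 0
  remainder 0.

S(k_3,k_4): leading monomials are coprime, so the S-polynomial reduces to 0 (Buchberger's first criterion).
Every S-polynomial of the final basis reduces to 0, so we have a Gröbner basis.
Inter-reduce: drop elements whose leading term is divisible by another's, tail-reduce, and make monic.
Reduced Gröbner basis: {v**2 + 192/43*v - 27/43, u - 1/24*v - 9/8}.

These differ, so the ideals are not equal.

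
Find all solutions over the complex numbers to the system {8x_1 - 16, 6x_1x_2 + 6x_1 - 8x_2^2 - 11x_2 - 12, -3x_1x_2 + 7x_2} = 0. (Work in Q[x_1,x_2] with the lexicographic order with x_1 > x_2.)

Compute a lex Gröbner basis by Buchberger's algorithm.
f_1 = 8x_1 - 16, LT = x_1.
f_2 = 6x_1x_2 + 6x_1 - 8x_2^2 - 11x_2 - 12, LT = x_1x_2.
f_3 = -3x_1x_2 + 7x_2, LT = x_1x_2.

S(f_1,f_2): lcm = x_1x_2. S = -x_1 + 4/3x_2^2 - 1/6x_2 + 2.
  reduce S modulo (f_1, f_2, f_3):
  remainder 4/3x_2^2 - 1/6x_2 ≠ 0; add h_4 = 4/3x_2^2 - 1/6x_2 to the basis.

S(f_1,f_3): lcm = x_1x_2. S = 1/3x_2.
  reduce S modulo (f_1, f_2, f_3, h_4):
  remainder 1/3x_2 ≠ 0; add h_5 = 1/3x_2 to the basis.

The other S-polynomials (S(f_2,f_3), S(f_1,h_4), S(f_2,h_4), S(f_3,h_4), S(f_1,h_5), S(f_2,h_5), S(f_3,h_5), S(h_4,h_5)) all reduce to 0 modulo the current basis, so we have a Gröbner basis.
Inter-reduce: drop elements whose leading term is divisible by another's, tail-reduce, and make monic.
Reduced Gröbner basis: {x_1 - 2, x_2}.

A lex Gröbner basis eliminates variables successively. Here x_2 depends only on x_2, with roots {0}; lifting each root through the earlier basis elements recovers the full solutions.
  x_2 = 0: the earlier basis element becomes x_1 - 2 = 0, giving x_1 = 2 — point (2, 0).

{(2, 0)}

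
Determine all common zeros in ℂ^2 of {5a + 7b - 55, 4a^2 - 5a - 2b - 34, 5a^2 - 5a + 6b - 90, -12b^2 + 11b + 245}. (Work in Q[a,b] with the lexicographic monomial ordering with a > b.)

{(4, 5)}

Compute a lex Gröbner basis by Buchberger's algorithm.
f_1 = 5a + 7b - 55, LT = a.
f_2 = 4a^2 - 5a - 2b - 34, LT = a^2.
f_3 = 5a^2 - 5a + 6b - 90, LT = a^2.
f_4 = -12b^2 + 11b + 245, LT = b^2.

S(f_1,f_2): lcm = a^2. S = 7/5ab - 39/4a + 1/2b + 17/2.
  leading term ab: subtract (7/25b)·f_1 from 7/5ab - 39/4a + 1/2b + 17/2 → -39/4a - 49/25b^2 + 159/10b + 17/2
  leading term a: subtract (-39/20)·f_1 from -39/4a - 49/25b^2 + 159/10b + 17/2 → -49/25b^2 + 591/20b - 395/4
  leading term b^2: subtract (49/300)·f_4 from -49/25b^2 + 591/20b - 395/4 → 4163/150b - 4163/30
  leading term b: no divisor's leading term divides it; move 4163/150b to the remainder.
  leading term 1: no divisor's leading term divides it; move -4163/30 to the remainder.
  remainder 4163/150b - 4163/30 ≠ 0; add h_5 = 4163/150b - 4163/30 to the basis.

S(f_1,f_3): lcm = a^2. S = 7/5ab - 10a - 6/5b + 18.
  leading term ab: subtract (7/25b)·f_1 from 7/5ab - 10a - 6/5b + 18 → -10a - 49/25b^2 + 71/5b + 18
  leading term a: subtract (-2)·f_1 from -10a - 49/25b^2 + 71/5b + 18 → -49/25b^2 + 141/5b - 92
  leading term b^2: subtract (49/300)·f_4 from -49/25b^2 + 141/5b - 92 → 7921/300b - 7921/60
  leading term b: subtract (7921/8326)·h_5 from 7921/300b - 7921/60 → 0
  remainder 0.

S(f_1,f_4): leading monomials are coprime, so the S-polynomial reduces to 0 (Buchberger's first criterion).
S(f_2,f_3): lcm = a^2. S = -1/4a - 17/10b + 19/2.
  leading term a: subtract (-1/20)·f_1 from -1/4a - 17/10b + 19/2 → -27/20b + 27/4
  leading term b: subtract (-405/8326)·h_5 from -27/20b + 27/4 → 0
  remainder 0.

S(f_2,f_4): leading monomials are coprime, so the S-polynomial reduces to 0 (Buchberger's first criterion).
S(f_3,f_4): leading monomials are coprime, so the S-polynomial reduces to 0 (Buchberger's first criterion).
S(f_1,h_5): leading monomials are coprime, so the S-polynomial reduces to 0 (Buchberger's first criterion).
S(f_2,h_5): leading monomials are coprime, so the S-polynomial reduces to 0 (Buchberger's first criterion).
S(f_3,h_5): leading monomials are coprime, so the S-polynomial reduces to 0 (Buchberger's first criterion).
S(f_4,h_5): lcm = b^2. S = 49/12b - 245/12.
  leading term b: subtract (1225/8326)·h_5 from 49/12b - 245/12 → 0
  remainder 0.

Every S-polynomial of the final basis reduces to 0, so we have a Gröbner basis.
Inter-reduce: drop elements whose leading term is divisible by another's, tail-reduce, and make monic.
Reduced Gröbner basis: {a - 4, b - 5}.

Since the basis is lex-ordered, b - 5 is univariate in b. Its roots are {5}. Back-substituting each root into the other basis elements fixes the other coordinates.
  b = 5: the earlier basis element becomes a - 4 = 0, giving a = 4 — point (4, 5).
Each listed point satisfies every original equation (direct substitution).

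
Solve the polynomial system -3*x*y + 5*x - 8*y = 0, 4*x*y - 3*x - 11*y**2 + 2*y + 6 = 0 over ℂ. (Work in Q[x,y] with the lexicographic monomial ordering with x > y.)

{(-1, -1), (104/33 - 8*sqrt(29)*I/33, 31/33 - sqrt(29)*I/33), (104/33 + 8*sqrt(29)*I/33, 31/33 + sqrt(29)*I/33)}

Compute a lex Gröbner basis by Buchberger's algorithm.
f_1 = -3*x*y + 5*x - 8*y, LT = x*y.
f_2 = 4*x*y - 3*x - 11*y**2 + 2*y + 6, LT = x*y.

S(f_1,f_2): lcm = x*y. S = -11/12*x + 11/4*y**2 + 13/6*y - 3/2.
  leading term x: no divisor's leading term divides it; move -11/12*x to the remainder.
  leading term y**2: no divisor's leading term divides it; move 11/4*y**2 to the remainder.
  leading term y: no divisor's leading term divides it; move 13/6*y to the remainder.
  leading term 1: no divisor's leading term divides it; move -3/2 to the remainder.
  remainder -11/12*x + 11/4*y**2 + 13/6*y - 3/2 ≠ 0; add h_3 = -11/12*x + 11/4*y**2 + 13/6*y - 3/2 to the basis.

S(f_1,h_3): lcm = x*y. S = -5/3*x + 3*y**3 + 26/11*y**2 + 34/33*y.
  leading term x: subtract (20/11)·h_3 from -5/3*x + 3*y**3 + 26/11*y**2 + 34/33*y → 3*y**3 - 29/11*y**2 - 32/11*y + 30/11
  leading term y**3: no divisor's leading term divides it; move 3*y**3 to the remainder.
  leading term y**2: no divisor's leading term divides it; move -29/11*y**2 to the remainder.
  leading term y: no divisor's leading term divides it; move -32/11*y to the remainder.
  leading term 1: no divisor's leading term divides it; move 30/11 to the remainder.
  remainder 3*y**3 - 29/11*y**2 - 32/11*y + 30/11 ≠ 0; add h_4 = 3*y**3 - 29/11*y**2 - 32/11*y + 30/11 to the basis.

S(f_2,h_3): lcm = x*y. S = -3/4*x + 3*y**3 - 17/44*y**2 - 25/22*y + 3/2.
  leading term x: subtract (9/11)·h_3 from -3/4*x + 3*y**3 - 17/44*y**2 - 25/22*y + 3/2 → 3*y**3 - 29/11*y**2 - 32/11*y + 30/11
  leading term y**3: subtract (1)·h_4 from 3*y**3 - 29/11*y**2 - 32/11*y + 30/11 → 0
  remainder 0.

S(f_1,h_4): lcm = x*y**3. S = -26/33*x*y**2 + 32/33*x*y - 10/11*x + 8/3*y**3.
  leading term x*y**2: subtract (26/99*y)·f_1 from -26/33*x*y**2 + 32/33*x*y - 10/11*x + 8/3*y**3 → -34/99*x*y - 10/11*x + 8/3*y**3 + 208/99*y**2
  leading term x*y: subtract (34/297)·f_1 from -34/99*x*y - 10/11*x + 8/3*y**3 + 208/99*y**2 → -40/27*x + 8/3*y**3 + 208/99*y**2 + 272/297*y
  leading term x: subtract (160/99)·h_3 from -40/27*x + 8/3*y**3 + 208/99*y**2 + 272/297*y → 8/3*y**3 - 232/99*y**2 - 256/99*y + 80/33
  leading term y**3: subtract (8/9)·h_4 from 8/3*y**3 - 232/99*y**2 - 256/99*y + 80/33 → 0
  remainder 0.

S(f_2,h_4): lcm = x*y**3. S = 17/132*x*y**2 + 32/33*x*y - 10/11*x - 11/4*y**4 + 1/2*y**3 + 3/2*y**2.
  leading term x*y**2: subtract (-17/396*y)·f_1 from 17/132*x*y**2 + 32/33*x*y - 10/11*x - 11/4*y**4 + 1/2*y**3 + 3/2*y**2 → 469/396*x*y - 10/11*x - 11/4*y**4 + 1/2*y**3 + 229/198*y**2
  leading term x*y: subtract (-469/1188)·f_1 from 469/396*x*y - 10/11*x - 11/4*y**4 + 1/2*y**3 + 229/198*y**2 → 115/108*x - 11/4*y**4 + 1/2*y**3 + 229/198*y**2 - 938/297*y
  leading term x: subtract (-115/99)·h_3 from 115/108*x - 11/4*y**4 + 1/2*y**3 + 229/198*y**2 - 938/297*y → -11/4*y**4 + 1/2*y**3 + 1723/396*y**2 - 127/198*y - 115/66
  leading term y**4: subtract (-11/12*y)·h_4 from -11/4*y**4 + 1/2*y**3 + 1723/396*y**2 - 127/198*y - 115/66 → -23/12*y**3 + 667/396*y**2 + 184/99*y - 115/66
  leading term y**3: subtract (-23/36)·h_4 from -23/12*y**3 + 667/396*y**2 + 184/99*y - 115/66 → 0
  remainder 0.

S(h_3,h_4): leading monomials are coprime, so the S-polynomial reduces to 0 (Buchberger's first criterion).
Every S-polynomial of the final basis reduces to 0, so we have a Gröbner basis.
Inter-reduce: drop elements whose leading term is divisible by another's, tail-reduce, and make monic.
Reduced Gröbner basis: {x - 3*y**2 - 26/11*y + 18/11, y**3 - 29/33*y**2 - 32/33*y + 10/11}.

From the last basis element, y**3 - 29/33*y**2 - 32/33*y + 10/11 = 0, so y takes values in {-1, 31/33 - sqrt(29)*I/33, 31/33 + sqrt(29)*I/33}. Each choice, substituted upward through the basis, yields the corresponding point(s) of the solution set.
  y = -1: the earlier basis element becomes x + 1 = 0, giving x = -1 — point (-1, -1).
  y = 31/33 - sqrt(29)*I/33: the earlier basis element becomes x - 104/33 + 8*sqrt(29)*I/33 = 0, giving x = 104/33 - 8*sqrt(29)*I/33 — point (104/33 - 8*sqrt(29)*I/33, 31/33 - sqrt(29)*I/33).
  y = 31/33 + sqrt(29)*I/33: the earlier basis element becomes x - 104/33 - 8*sqrt(29)*I/33 = 0, giving x = 104/33 + 8*sqrt(29)*I/33 — point (104/33 + 8*sqrt(29)*I/33, 31/33 + sqrt(29)*I/33).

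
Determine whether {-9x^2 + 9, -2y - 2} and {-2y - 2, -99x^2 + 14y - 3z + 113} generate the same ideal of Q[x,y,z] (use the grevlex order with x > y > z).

No, the ideals differ.

Since reduced Gröbner bases are canonical representatives of ideals under a given ordering, it suffices to compute and compare them.
Buchberger on the first generating set:
f_1 = -9x^2 + 9, LT = x^2.
f_2 = -2y - 2, LT = y.

The S-polynomials (S(f_1,f_2)) all reduce to 0 modulo the current basis, so we have a Gröbner basis.
Inter-reduce: drop elements whose leading term is divisible by another's, tail-reduce, and make monic.
Reduced Gröbner basis: {x^2 - 1, y + 1}.

Buchberger on the second generating set:
h_1 = -2y - 2, LT = y.
h_2 = -99x^2 + 14y - 3z + 113, LT = x^2.

The S-polynomials (S(h_1,h_2)) all reduce to 0 modulo the current basis, so we have a Gröbner basis.
Inter-reduce: drop elements whose leading term is divisible by another's, tail-reduce, and make monic.
Reduced Gröbner basis: {x^2 + 1/33z - 1, y + 1}.

These differ, so the ideals are not equal.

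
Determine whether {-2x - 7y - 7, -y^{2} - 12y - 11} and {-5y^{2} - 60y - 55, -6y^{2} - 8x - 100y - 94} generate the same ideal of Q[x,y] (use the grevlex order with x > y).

Yes, the ideals are equal.

Equality of ideals is decidable: compute both reduced Gröbner bases (unique for the ordering) and check whether they agree.
Buchberger on the first generating set:
f_1 = -2x - 7y - 7, LT = x.
f_2 = -y^{2} - 12y - 11, LT = y^{2}.

The S-polynomials (S(f_1,f_2)) all reduce to 0 modulo the current basis, so we have a Gröbner basis.
Inter-reduce: drop elements whose leading term is divisible by another's, tail-reduce, and make monic.
Reduced Gröbner basis: {y^{2} + 12y + 11, x + \tfrac{7}{2}y + \tfrac{7}{2}}.

Buchberger on the second generating set:
h_1 = -5y^{2} - 60y - 55, LT = y^{2}.
h_2 = -6y^{2} - 8x - 100y - 94, LT = y^{2}.

S(h_1,h_2): lcm = y^{2}. S = -\tfrac{4}{3}x - \tfrac{14}{3}y - \tfrac{14}{3}.
  leading term x: no divisor's leading term divides it; move -\tfrac{4}{3}x to the remainder.
  leading term y: no divisor's leading term divides it; move -\tfrac{14}{3}y to the remainder.
  leading term 1: no divisor's leading term divides it; move -\tfrac{14}{3} to the remainder.
  remainder -\tfrac{4}{3}x - \tfrac{14}{3}y - \tfrac{14}{3} ≠ 0; add k_3 = -\tfrac{4}{3}x - \tfrac{14}{3}y - \tfrac{14}{3} to the basis.

The other S-polynomials (S(h_1,k_3), S(h_2,k_3)) all reduce to 0 modulo the current basis, so we have a Gröbner basis.
Inter-reduce: drop elements whose leading term is divisible by another's, tail-reduce, and make monic.
Reduced Gröbner basis: {y^{2} + 12y + 11, x + \tfrac{7}{2}y + \tfrac{7}{2}}.

These coincide, so the ideals are equal.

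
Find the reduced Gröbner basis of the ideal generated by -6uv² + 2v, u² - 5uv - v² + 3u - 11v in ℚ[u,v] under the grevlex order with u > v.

G = {v⁴ + 11v³ - ⅓uv + 5/3v² - v, uv² - ⅓v, u² - 5uv - v² + 3u - 11v}

f_1 = -6uv² + 2v, LT = uv².
f_2 = u² - 5uv - v² + 3u - 11v, LT = u².

S(f_1,f_2): lcm = u²v². S = 5uv³ + v⁴ - 3uv² + 11v³ - ⅓uv.
  leading term uv³: subtract (-⅚v)·f_1 from 5uv³ + v⁴ - 3uv² + 11v³ - ⅓uv → v⁴ - 3uv² + 11v³ - ⅓uv + 5/3v²
  leading term v⁴: no divisor's leading term divides it; move v⁴ to the remainder.
  leading term uv²: subtract (½)·f_1 from -3uv² + 11v³ - ⅓uv + 5/3v² → 11v³ - ⅓uv + 5/3v² - v
  leading term v³: no divisor's leading term divides it; move 11v³ to the remainder.
  leading term uv: no divisor's leading term divides it; move -⅓uv to the remainder.
  leading term v²: no divisor's leading term divides it; move 5/3v² to the remainder.
  leading term v: no divisor's leading term divides it; move -v to the remainder.
  remainder v⁴ + 11v³ - ⅓uv + 5/3v² - v ≠ 0; add g_3 = v⁴ + 11v³ - ⅓uv + 5/3v² - v to the basis.

S(f_1,g_3): lcm = uv⁴. S = -11uv³ + ⅓u²v - 5/3uv² - ⅓v³ + uv.
  leading term uv³: subtract (11/6v)·f_1 from -11uv³ + ⅓u²v - 5/3uv² - ⅓v³ + uv → ⅓u²v - 5/3uv² - ⅓v³ + uv - 11/3v²
  leading term u²v: subtract (⅓v)·f_2 from ⅓u²v - 5/3uv² - ⅓v³ + uv - 11/3v² → 0
  remainder 0.

S(f_2,g_3): leading monomials are coprime, so the S-polynomial reduces to 0 (Buchberger's first criterion).
Every S-polynomial of the final basis reduces to 0, so we have a Gröbner basis.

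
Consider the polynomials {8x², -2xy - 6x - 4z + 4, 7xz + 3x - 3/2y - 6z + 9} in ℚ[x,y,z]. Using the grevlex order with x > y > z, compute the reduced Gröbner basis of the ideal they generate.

f_1 = 8x², LT = x².
f_2 = -2xy - 6x - 4z + 4, LT = xy.
f_3 = 7xz + 3x - 3/2y - 6z + 9, LT = xz.

S(f_1,f_2): lcm = x²y. S = -3x² - 2xz + 2x.
  leading term x²: subtract (-⅜)·f_1 from -3x² - 2xz + 2x → -2xz + 2x
  leading term xz: subtract (-2/7)·f_3 from -2xz + 2x → 20/7x - 3/7y - 12/7z + 18/7
  leading term x: no divisor's leading term divides it; move 20/7x to the remainder.
  leading term y: no divisor's leading term divides it; move -3/7y to the remainder.
  leading term z: no divisor's leading term divides it; move -12/7z to the remainder.
  leading term 1: no divisor's leading term divides it; move 18/7 to the remainder.
  remainder 20/7x - 3/7y - 12/7z + 18/7 ≠ 0; add g_4 = 20/7x - 3/7y - 12/7z + 18/7 to the basis.

S(f_1,f_3): lcm = x²z. S = -3/7x² + 3/14xy + 6/7xz - 9/7x.
  leading term x²: subtract (-3/56)·f_1 from -3/7x² + 3/14xy + 6/7xz - 9/7x → 3/14xy + 6/7xz - 9/7x
  leading term xy: subtract (-3/28)·f_2 from 3/14xy + 6/7xz - 9/7x → 6/7xz - 27/14x - 3/7z + 3/7
  leading term xz: subtract (6/49)·f_3 from 6/7xz - 27/14x - 3/7z + 3/7 → -225/98x + 9/49y + 15/49z - 33/49
  leading term x: subtract (-45/56)·g_4 from -225/98x + 9/49y + 15/49z - 33/49 → -9/56y - 15/14z + 39/28
  leading term y: no divisor's leading term divides it; move -9/56y to the remainder.
  leading term z: no divisor's leading term divides it; move -15/14z to the remainder.
  leading term 1: no divisor's leading term divides it; move 39/28 to the remainder.
  remainder -9/56y - 15/14z + 39/28 ≠ 0; add g_5 = -9/56y - 15/14z + 39/28 to the basis.

S(f_2,f_3): lcm = xyz. S = -3/7xy + 3/14y² + 3xz + 6/7yz + 2z² - 9/7y - 2z.
  leading term xy: subtract (3/14)·f_2 from -3/7xy + 3/14y² + 3xz + 6/7yz + 2z² - 9/7y - 2z → 3/14y² + 3xz + 6/7yz + 2z² + 9/7x - 9/7y - 8/7z - 6/7
  leading term y²: subtract (-4/3y)·g_5 from 3/14y² + 3xz + 6/7yz + 2z² + 9/7x - 9/7y - 8/7z - 6/7 → 3xz - 4/7yz + 2z² + 9/7x + 4/7y - 8/7z - 6/7
  leading term xz: subtract (3/7)·f_3 from 3xz - 4/7yz + 2z² + 9/7x + 4/7y - 8/7z - 6/7 → -4/7yz + 2z² + 17/14y + 10/7z - 33/7
  leading term yz: subtract (32/9z)·g_5 from -4/7yz + 2z² + 17/14y + 10/7z - 33/7 → 122/21z² + 17/14y - 74/21z - 33/7
  leading term z²: no divisor's leading term divides it; move 122/21z² to the remainder.
  leading term y: subtract (-68/9)·g_5 from 17/14y - 74/21z - 33/7 → -244/21z + 122/21
  leading term z: no divisor's leading term divides it; move -244/21z to the remainder.
  leading term 1: no divisor's leading term divides it; move 122/21 to the remainder.
  remainder 122/21z² - 244/21z + 122/21 ≠ 0; add g_6 = 122/21z² - 244/21z + 122/21 to the basis.

The other S-polynomials (S(f_1,g_4), S(f_2,g_4), S(f_3,g_4), S(f_1,g_5), S(f_2,g_5), S(f_3,g_5), S(g_4,g_5), S(f_1,g_6), S(f_2,g_6), S(f_3,g_6), S(g_4,g_6), S(g_5,g_6)) all reduce to 0 modulo the current basis, so we have a Gröbner basis.
Inter-reduce: drop elements whose leading term is divisible by another's, tail-reduce, and make monic.

G = {z² - 2z + 1, x + ⅖z - ⅖, y + 20/3z - 26/3}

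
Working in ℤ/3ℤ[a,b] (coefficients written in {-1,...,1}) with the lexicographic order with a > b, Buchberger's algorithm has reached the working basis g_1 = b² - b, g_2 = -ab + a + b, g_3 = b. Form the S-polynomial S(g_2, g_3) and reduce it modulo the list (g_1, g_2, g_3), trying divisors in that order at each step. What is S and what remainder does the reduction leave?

S(g_2, g_3) = -a - b; remainder on division = -a.

lcm(LM(g_2), LM(g_3)) = ab.
S = (lcm/LT(g_2))·g_2 − (lcm/LT(g_3))·g_3 = -a - b.
Reduce S modulo (g_1, g_2, g_3) in that order:
  leading term a: no divisor's leading term divides it; move -a to the remainder.
  leading term b: subtract (-1)·g_3 from -b → 0
The remainder -a is nonzero, so it would be added as the next basis element.
An S-polynomial is built so that the two leading terms cancel; whether anything survives reduction is exactly the Gröbner-basis criterion.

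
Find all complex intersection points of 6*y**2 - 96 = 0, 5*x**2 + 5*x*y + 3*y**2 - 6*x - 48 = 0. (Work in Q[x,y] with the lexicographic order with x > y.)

{(0, -4), (26/5, -4), (-14/5, 4), (0, 4)}

Compute a lex Gröbner basis by Buchberger's algorithm.
f_1 = 6*y**2 - 96, LT = y**2.
f_2 = 5*x**2 + 5*x*y - 6*x + 3*y**2 - 48, LT = x**2.

The S-polynomials (S(f_1,f_2)) all reduce to 0 modulo the current basis, so we have a Gröbner basis.
Inter-reduce: drop elements whose leading term is divisible by another's, tail-reduce, and make monic.
Reduced Gröbner basis: {x**2 + x*y - 6/5*x, y**2 - 16}.

Since the basis is lex-ordered, y**2 - 16 is univariate in y. Its roots are {-4, 4}. Back-substituting each root into the other basis elements fixes the other coordinates.
  y = -4: the earlier basis element becomes x**2 - 26/5*x = 0, giving x = 0, 26/5 — points (0, -4), (26/5, -4).
  y = 4: the earlier basis element becomes x**2 + 14/5*x = 0, giving x = -14/5, 0 — points (-14/5, 4), (0, 4).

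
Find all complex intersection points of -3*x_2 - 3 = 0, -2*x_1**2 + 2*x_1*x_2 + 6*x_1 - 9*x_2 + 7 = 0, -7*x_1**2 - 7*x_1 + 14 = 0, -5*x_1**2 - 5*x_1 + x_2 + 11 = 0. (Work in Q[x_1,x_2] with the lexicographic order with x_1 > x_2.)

{(-2, -1)}

Compute a lex Gröbner basis by Buchberger's algorithm.
f_1 = -3*x_2 - 3, LT = x_2.
f_2 = -2*x_1**2 + 2*x_1*x_2 + 6*x_1 - 9*x_2 + 7, LT = x_1**2.
f_3 = -7*x_1**2 - 7*x_1 + 14, LT = x_1**2.
f_4 = -5*x_1**2 - 5*x_1 + x_2 + 11, LT = x_1**2.

S(f_1,f_2): leading monomials are coprime, so the S-polynomial reduces to 0 (Buchberger's first criterion).
S(f_1,f_3): leading monomials are coprime, so the S-polynomial reduces to 0 (Buchberger's first criterion).
S(f_1,f_4): leading monomials are coprime, so the S-polynomial reduces to 0 (Buchberger's first criterion).
S(f_2,f_3): lcm = x_1**2. S = -x_1*x_2 - 4*x_1 + 9/2*x_2 - 3/2.
  leading term x_1*x_2: subtract (1/3*x_1)·f_1 from -x_1*x_2 - 4*x_1 + 9/2*x_2 - 3/2 → -3*x_1 + 9/2*x_2 - 3/2
  leading term x_1: no divisor's leading term divides it; move -3*x_1 to the remainder.
  leading term x_2: subtract (-3/2)·f_1 from 9/2*x_2 - 3/2 → -6
  leading term 1: no divisor's leading term divides it; move -6 to the remainder.
  remainder -3*x_1 - 6 ≠ 0; add h_5 = -3*x_1 - 6 to the basis.

S(f_2,f_4): lcm = x_1**2. S = -x_1*x_2 - 4*x_1 + 47/10*x_2 - 13/10.
  leading term x_1*x_2: subtract (1/3*x_1)·f_1 from -x_1*x_2 - 4*x_1 + 47/10*x_2 - 13/10 → -3*x_1 + 47/10*x_2 - 13/10
  leading term x_1: subtract (1)·h_5 from -3*x_1 + 47/10*x_2 - 13/10 → 47/10*x_2 + 47/10
  leading term x_2: subtract (-47/30)·f_1 from 47/10*x_2 + 47/10 → 0
  remainder 0.

S(f_3,f_4): lcm = x_1**2. S = 1/5*x_2 + 1/5.
  leading term x_2: subtract (-1/15)·f_1 from 1/5*x_2 + 1/5 → 0
  remainder 0.

S(f_1,h_5): leading monomials are coprime, so the S-polynomial reduces to 0 (Buchberger's first criterion).
S(f_2,h_5): lcm = x_1**2. S = -x_1*x_2 - 5*x_1 + 9/2*x_2 - 7/2.
  leading term x_1*x_2: subtract (1/3*x_1)·f_1 from -x_1*x_2 - 5*x_1 + 9/2*x_2 - 7/2 → -4*x_1 + 9/2*x_2 - 7/2
  leading term x_1: subtract (4/3)·h_5 from -4*x_1 + 9/2*x_2 - 7/2 → 9/2*x_2 + 9/2
  leading term x_2: subtract (-3/2)·f_1 from 9/2*x_2 + 9/2 → 0
  remainder 0.

S(f_3,h_5): lcm = x_1**2. S = -x_1 - 2.
  leading term x_1: subtract (1/3)·h_5 from -x_1 - 2 → 0
  remainder 0.

S(f_4,h_5): lcm = x_1**2. S = -x_1 - 1/5*x_2 - 11/5.
  leading term x_1: subtract (1/3)·h_5 from -x_1 - 1/5*x_2 - 11/5 → -1/5*x_2 - 1/5
  leading term x_2: subtract (1/15)·f_1 from -1/5*x_2 - 1/5 → 0
  remainder 0.

Every S-polynomial of the final basis reduces to 0, so we have a Gröbner basis.
Inter-reduce: drop elements whose leading term is divisible by another's, tail-reduce, and make monic.
Reduced Gröbner basis: {x_1 + 2, x_2 + 1}.

A lex Gröbner basis eliminates variables successively. Here x_2 + 1 depends only on x_2, with roots {-1}; lifting each root through the earlier basis elements recovers the full solutions.
  x_2 = -1: the earlier basis element becomes x_1 + 2 = 0, giving x_1 = -2 — point (-2, -1).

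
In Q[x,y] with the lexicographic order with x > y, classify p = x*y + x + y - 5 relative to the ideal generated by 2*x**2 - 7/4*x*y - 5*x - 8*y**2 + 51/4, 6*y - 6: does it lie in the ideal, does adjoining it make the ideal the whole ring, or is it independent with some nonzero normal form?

First compute the reduced Gröbner basis of I by Buchberger's algorithm.
f_1 = 2*x**2 - 7/4*x*y - 5*x - 8*y**2 + 51/4, LT = x**2.
f_2 = 6*y - 6, LT = y.

S(f_1,f_2): leading monomials are coprime, so the S-polynomial reduces to 0 (Buchberger's first criterion).
Every S-polynomial of the final basis reduces to 0, so we have a Gröbner basis.
Inter-reduce: drop elements whose leading term is divisible by another's, tail-reduce, and make monic.
Reduced Gröbner basis: {x**2 - 27/8*x + 19/8, y - 1}.
Label its elements g_1 = x**2 - 27/8*x + 19/8, g_2 = y - 1.

Reduce p = x*y + x + y - 5 modulo G:
  leading term x*y: subtract (x)·g_2 from x*y + x + y - 5 → 2*x + y - 5
  leading term x: no divisor's leading term divides it; move 2*x to the remainder.
  leading term y: subtract (1)·g_2 from y - 5 → -4
  leading term 1: no divisor's leading term divides it; move -4 to the remainder.
  normal form = 2*x - 4.
The normal form is nonzero, so p ∉ I. Since p minus its normal form lies in I, I + (p) = I + (r) where r = 2*x - 4; decide whether this ideal is the whole ring.
Run Buchberger on G together with r (pairs among the g_i already reduce to 0 since G is a Gröbner basis):
g_1 = x**2 - 27/8*x + 19/8, LT = x**2.
g_2 = y - 1, LT = y.
r = 2*x - 4, LT = x.

S(g_1,g_2): leading monomials are coprime, so the S-polynomial reduces to 0 (Buchberger's first criterion).
S(g_1,r): lcm = x**2. S = -11/8*x + 19/8.
  leading term x: subtract (-11/16)·r from -11/8*x + 19/8 → -3/8
  leading term 1: no divisor's leading term divides it; move -3/8 to the remainder.
  remainder -3/8 ≠ 0; add m_4 = -3/8 to the basis.

S(g_2,r): leading monomials are coprime, so the S-polynomial reduces to 0 (Buchberger's first criterion).
S(g_1,m_4): leading monomials are coprime, so the S-polynomial reduces to 0 (Buchberger's first criterion).
S(g_2,m_4): leading monomials are coprime, so the S-polynomial reduces to 0 (Buchberger's first criterion).
S(r,m_4): leading monomials are coprime, so the S-polynomial reduces to 0 (Buchberger's first criterion).
Every S-polynomial of the final basis reduces to 0, so we have a Gröbner basis.
Inter-reduce: drop elements whose leading term is divisible by another's, tail-reduce, and make monic.
Reduced Gröbner basis: {1}.
The reduced Gröbner basis of I + (p) is {1}: the ideal is the whole ring, so the enlarged system has no common solution — adjoining p is inconsistent.

Adjoining x*y + x + y - 5 makes the ideal the whole ring: the system is inconsistent.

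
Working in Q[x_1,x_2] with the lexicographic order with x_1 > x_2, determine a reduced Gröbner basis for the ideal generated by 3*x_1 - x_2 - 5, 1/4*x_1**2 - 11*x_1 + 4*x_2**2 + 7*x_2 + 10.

f_1 = 3*x_1 - x_2 - 5, LT = x_1.
f_2 = 1/4*x_1**2 - 11*x_1 + 4*x_2**2 + 7*x_2 + 10, LT = x_1**2.

S(f_1,f_2): lcm = x_1**2. S = -1/3*x_1*x_2 + 127/3*x_1 - 16*x_2**2 - 28*x_2 - 40.
  leading term x_1*x_2: subtract (-1/9*x_2)·f_1 from -1/3*x_1*x_2 + 127/3*x_1 - 16*x_2**2 - 28*x_2 - 40 → 127/3*x_1 - 145/9*x_2**2 - 257/9*x_2 - 40
  leading term x_1: subtract (127/9)·f_1 from 127/3*x_1 - 145/9*x_2**2 - 257/9*x_2 - 40 → -145/9*x_2**2 - 130/9*x_2 + 275/9
  leading term x_2**2: no divisor's leading term divides it; move -145/9*x_2**2 to the remainder.
  leading term x_2: no divisor's leading term divides it; move -130/9*x_2 to the remainder.
  leading term 1: no divisor's leading term divides it; move 275/9 to the remainder.
  remainder -145/9*x_2**2 - 130/9*x_2 + 275/9 ≠ 0; add g_3 = -145/9*x_2**2 - 130/9*x_2 + 275/9 to the basis.

The other S-polynomials (S(f_1,g_3), S(f_2,g_3)) all reduce to 0 modulo the current basis, so we have a Gröbner basis.
Inter-reduce: drop elements whose leading term is divisible by another's, tail-reduce, and make monic.

G = {x_1 - 1/3*x_2 - 5/3, x_2**2 + 26/29*x_2 - 55/29}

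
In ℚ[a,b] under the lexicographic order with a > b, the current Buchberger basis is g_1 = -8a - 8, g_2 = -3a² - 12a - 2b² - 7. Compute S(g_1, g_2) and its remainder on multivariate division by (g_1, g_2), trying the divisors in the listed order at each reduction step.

S(g_1, g_2) = -3a - ⅔b² - 7/3; remainder on division = -⅔b² + ⅔.

lcm(LM(g_1), LM(g_2)) = a².
S = (lcm/LT(g_1))·g_1 − (lcm/LT(g_2))·g_2 = -3a - ⅔b² - 7/3.
Reduce S modulo (g_1, g_2) in that order:
  leading term a: subtract (⅜)·g_1 from -3a - ⅔b² - 7/3 → -⅔b² + ⅔
  leading term b²: no divisor's leading term divides it; move -⅔b² to the remainder.
  leading term 1: no divisor's leading term divides it; move ⅔ to the remainder.
The remainder -⅔b² + ⅔ is nonzero, so it would be added as the next basis element.
This is the inner loop of Buchberger's algorithm — each nonzero remainder becomes a new basis element.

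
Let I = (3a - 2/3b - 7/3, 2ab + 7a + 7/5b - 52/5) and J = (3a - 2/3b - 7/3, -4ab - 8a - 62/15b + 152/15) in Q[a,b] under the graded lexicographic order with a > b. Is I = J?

Since reduced Gröbner bases are canonical representatives of ideals under a given ordering, it suffices to compute and compare them.
Buchberger on the first generating set:
f_1 = 3a - 2/3b - 7/3, LT = a.
f_2 = 2ab + 7a + 7/5b - 52/5, LT = ab.

S(f_1,f_2): lcm = ab. S = -2/9b^2 - 7/2a - 133/90b + 26/5.
  reduce S modulo (f_1, f_2):
  remainder -2/9b^2 - 203/90b + 223/90 ≠ 0; add g_3 = -2/9b^2 - 203/90b + 223/90 to the basis.

The other S-polynomials (S(f_1,g_3), S(f_2,g_3)) all reduce to 0 modulo the current basis, so we have a Gröbner basis.
Inter-reduce: drop elements whose leading term is divisible by another's, tail-reduce, and make monic.
Reduced Gröbner basis: {b^2 + 203/20b - 223/20, a - 2/9b - 7/9}.

Buchberger on the second generating set:
h_1 = 3a - 2/3b - 7/3, LT = a.
h_2 = -4ab - 8a - 62/15b + 152/15, LT = ab.

S(h_1,h_2): lcm = ab. S = -2/9b^2 - 2a - 163/90b + 38/15.
  reduce S modulo (h_1, h_2):
  remainder -2/9b^2 - 203/90b + 44/45 ≠ 0; add k_3 = -2/9b^2 - 203/90b + 44/45 to the basis.

The other S-polynomials (S(h_1,k_3), S(h_2,k_3)) all reduce to 0 modulo the current basis, so we have a Gröbner basis.
Inter-reduce: drop elements whose leading term is divisible by another's, tail-reduce, and make monic.
Reduced Gröbner basis: {b^2 + 203/20b - 22/5, a - 2/9b - 7/9}.

Since the reduced bases disagree, the two ideals are not the same.

No, the ideals differ.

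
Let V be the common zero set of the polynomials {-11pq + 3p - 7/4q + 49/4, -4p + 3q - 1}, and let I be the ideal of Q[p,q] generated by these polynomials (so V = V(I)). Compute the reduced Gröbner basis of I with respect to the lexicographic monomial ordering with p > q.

G = {p - 3/4q + 1/4, q^2 - 13/33q - 46/33}

This is the nonlinear analogue of row-reducing a linear system.

f_1 = -11pq + 3p - 7/4q + 49/4, LT = pq.
f_2 = -4p + 3q - 1, LT = p.

S(f_1,f_2): lcm = pq. S = -3/11p + 3/4q^2 - 1/11q - 49/44.
  reduce S modulo (f_1, f_2):
  remainder 3/4q^2 - 13/44q - 23/22 ≠ 0; add g_3 = 3/4q^2 - 13/44q - 23/22 to the basis.

The other S-polynomials (S(f_1,g_3), S(f_2,g_3)) all reduce to 0 modulo the current basis, so we have a Gröbner basis.
Inter-reduce: drop elements whose leading term is divisible by another's, tail-reduce, and make monic.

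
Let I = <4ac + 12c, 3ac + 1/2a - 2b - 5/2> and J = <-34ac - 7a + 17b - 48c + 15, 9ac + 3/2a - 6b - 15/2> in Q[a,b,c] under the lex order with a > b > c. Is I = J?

No, the ideals differ.

For a fixed monomial order, each ideal has a unique reduced Gröbner basis; comparing bases decides equality.
Buchberger on the first generating set:
f_1 = 4ac + 12c, LT = ac.
f_2 = 3ac + 1/2a - 2b - 5/2, LT = ac.

S(f_1,f_2): lcm = ac. S = -1/6a + 2/3b + 3c + 5/6.
  reduce S modulo (f_1, f_2):
  remainder -1/6a + 2/3b + 3c + 5/6 ≠ 0; add g_3 = -1/6a + 2/3b + 3c + 5/6 to the basis.

S(f_1,g_3): lcm = ac. S = 4bc + 18c^2 + 8c.
  reduce S modulo (f_1, f_2, g_3):
  remainder 4bc + 18c^2 + 8c ≠ 0; add g_4 = 4bc + 18c^2 + 8c to the basis.

The other S-polynomials (S(f_2,g_3), S(f_1,g_4), S(f_2,g_4), S(g_3,g_4)) all reduce to 0 modulo the current basis, so we have a Gröbner basis.
Inter-reduce: drop elements whose leading term is divisible by another's, tail-reduce, and make monic.
Reduced Gröbner basis: {a - 4b - 18c - 5, bc + 9/2c^2 + 2c}.

Buchberger on the second generating set:
h_1 = -34ac - 7a + 17b - 48c + 15, LT = ac.
h_2 = 9ac + 3/2a - 6b - 15/2, LT = ac.

S(h_1,h_2): lcm = ac. S = 2/51a + 1/6b + 24/17c + 20/51.
  reduce S modulo (h_1, h_2):
  remainder 2/51a + 1/6b + 24/17c + 20/51 ≠ 0; add k_3 = 2/51a + 1/6b + 24/17c + 20/51 to the basis.

S(h_1,k_3): lcm = ac. S = 7/34a - 17/4bc - 1/2b - 36c^2 - 146/17c - 15/34.
  reduce S modulo (h_1, h_2, k_3):
  remainder -17/4bc - 11/8b - 36c^2 - 16c - 5/2 ≠ 0; add k_4 = -17/4bc - 11/8b - 36c^2 - 16c - 5/2 to the basis.

The other S-polynomials (S(h_2,k_3), S(h_1,k_4), S(h_2,k_4), S(k_3,k_4)) all reduce to 0 modulo the current basis, so we have a Gröbner basis.
Inter-reduce: drop elements whose leading term is divisible by another's, tail-reduce, and make monic.
Reduced Gröbner basis: {a + 17/4b + 36c + 10, bc + 11/34b + 144/17c^2 + 64/17c + 10/17}.

The bases are distinct; the ideals are different.
The same test decides containment: I ⊆ J iff every generator of I reduces to 0 modulo a Gröbner basis of J.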